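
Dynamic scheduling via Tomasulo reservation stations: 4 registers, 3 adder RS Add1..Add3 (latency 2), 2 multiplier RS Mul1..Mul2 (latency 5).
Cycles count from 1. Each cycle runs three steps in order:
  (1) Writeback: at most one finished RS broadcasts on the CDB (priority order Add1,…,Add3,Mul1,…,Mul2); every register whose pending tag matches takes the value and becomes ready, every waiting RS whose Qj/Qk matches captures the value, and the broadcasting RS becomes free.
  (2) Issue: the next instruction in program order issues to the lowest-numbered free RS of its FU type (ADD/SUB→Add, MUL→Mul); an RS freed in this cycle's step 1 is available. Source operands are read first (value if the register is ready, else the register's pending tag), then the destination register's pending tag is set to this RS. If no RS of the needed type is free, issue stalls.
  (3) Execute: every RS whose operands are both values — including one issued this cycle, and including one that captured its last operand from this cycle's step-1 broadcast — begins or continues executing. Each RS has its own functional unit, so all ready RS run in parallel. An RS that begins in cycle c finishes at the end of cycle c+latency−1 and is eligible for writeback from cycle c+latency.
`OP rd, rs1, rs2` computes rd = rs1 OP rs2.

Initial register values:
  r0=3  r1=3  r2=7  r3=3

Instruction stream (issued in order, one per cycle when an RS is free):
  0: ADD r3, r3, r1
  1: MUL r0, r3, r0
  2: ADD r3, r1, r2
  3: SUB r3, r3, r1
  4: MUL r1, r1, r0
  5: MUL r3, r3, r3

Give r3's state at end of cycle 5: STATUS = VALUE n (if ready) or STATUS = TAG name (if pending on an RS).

STATUS = TAG Add2

cycle 1: issue ADD r3<-Add1 // r0:3,r1:3,r2:7,r3:Add1
cycle 2: issue MUL r0<-Mul1 // r0:Mul1,r1:3,r2:7,r3:Add1
cycle 3: CDB Add1=6; issue ADD r3<-Add1 // r0:Mul1,r1:3,r2:7,r3:Add1
cycle 4: issue SUB r3<-Add2 // r0:Mul1,r1:3,r2:7,r3:Add2
cycle 5: CDB Add1=10; issue MUL r1<-Mul2 // r0:Mul1,r1:Mul2,r2:7,r3:Add2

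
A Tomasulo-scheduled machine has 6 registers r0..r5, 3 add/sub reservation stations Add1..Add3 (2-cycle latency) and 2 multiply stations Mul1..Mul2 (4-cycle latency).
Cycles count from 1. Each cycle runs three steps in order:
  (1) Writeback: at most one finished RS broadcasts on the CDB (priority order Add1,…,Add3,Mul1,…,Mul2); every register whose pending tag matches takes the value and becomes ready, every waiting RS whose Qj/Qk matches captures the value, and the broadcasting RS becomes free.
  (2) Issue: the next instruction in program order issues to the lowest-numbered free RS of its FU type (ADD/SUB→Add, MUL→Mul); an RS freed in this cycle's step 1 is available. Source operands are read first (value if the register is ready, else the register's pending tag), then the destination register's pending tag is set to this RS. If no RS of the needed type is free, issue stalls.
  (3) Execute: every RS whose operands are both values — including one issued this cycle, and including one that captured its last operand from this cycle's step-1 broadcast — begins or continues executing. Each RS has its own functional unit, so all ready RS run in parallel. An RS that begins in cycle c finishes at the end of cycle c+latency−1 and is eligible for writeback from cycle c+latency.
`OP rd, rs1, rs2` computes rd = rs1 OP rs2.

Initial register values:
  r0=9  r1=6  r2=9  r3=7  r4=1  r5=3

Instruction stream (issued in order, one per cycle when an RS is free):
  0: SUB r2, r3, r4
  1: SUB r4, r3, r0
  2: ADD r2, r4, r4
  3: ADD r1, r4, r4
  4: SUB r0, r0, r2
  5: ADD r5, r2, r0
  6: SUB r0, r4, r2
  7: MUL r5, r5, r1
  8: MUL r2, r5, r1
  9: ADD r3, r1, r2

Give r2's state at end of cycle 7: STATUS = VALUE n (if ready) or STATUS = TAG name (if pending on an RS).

STATUS = VALUE -4

cycle 1: issue SUB r2<-Add1 // r0:9,r1:6,r2:Add1,r3:7,r4:1,r5:3
cycle 2: issue SUB r4<-Add2 // r0:9,r1:6,r2:Add1,r3:7,r4:Add2,r5:3
cycle 3: CDB Add1=6; issue ADD r2<-Add1 // r0:9,r1:6,r2:Add1,r3:7,r4:Add2,r5:3
cycle 4: CDB Add2=-2; issue ADD r1<-Add2 // r0:9,r1:Add2,r2:Add1,r3:7,r4:-2,r5:3
cycle 5: issue SUB r0<-Add3 // r0:Add3,r1:Add2,r2:Add1,r3:7,r4:-2,r5:3
cycle 6: CDB Add1=-4; issue ADD r5<-Add1 // r0:Add3,r1:Add2,r2:-4,r3:7,r4:-2,r5:Add1
cycle 7: CDB Add2=-4; issue SUB r0<-Add2 // r0:Add2,r1:-4,r2:-4,r3:7,r4:-2,r5:Add1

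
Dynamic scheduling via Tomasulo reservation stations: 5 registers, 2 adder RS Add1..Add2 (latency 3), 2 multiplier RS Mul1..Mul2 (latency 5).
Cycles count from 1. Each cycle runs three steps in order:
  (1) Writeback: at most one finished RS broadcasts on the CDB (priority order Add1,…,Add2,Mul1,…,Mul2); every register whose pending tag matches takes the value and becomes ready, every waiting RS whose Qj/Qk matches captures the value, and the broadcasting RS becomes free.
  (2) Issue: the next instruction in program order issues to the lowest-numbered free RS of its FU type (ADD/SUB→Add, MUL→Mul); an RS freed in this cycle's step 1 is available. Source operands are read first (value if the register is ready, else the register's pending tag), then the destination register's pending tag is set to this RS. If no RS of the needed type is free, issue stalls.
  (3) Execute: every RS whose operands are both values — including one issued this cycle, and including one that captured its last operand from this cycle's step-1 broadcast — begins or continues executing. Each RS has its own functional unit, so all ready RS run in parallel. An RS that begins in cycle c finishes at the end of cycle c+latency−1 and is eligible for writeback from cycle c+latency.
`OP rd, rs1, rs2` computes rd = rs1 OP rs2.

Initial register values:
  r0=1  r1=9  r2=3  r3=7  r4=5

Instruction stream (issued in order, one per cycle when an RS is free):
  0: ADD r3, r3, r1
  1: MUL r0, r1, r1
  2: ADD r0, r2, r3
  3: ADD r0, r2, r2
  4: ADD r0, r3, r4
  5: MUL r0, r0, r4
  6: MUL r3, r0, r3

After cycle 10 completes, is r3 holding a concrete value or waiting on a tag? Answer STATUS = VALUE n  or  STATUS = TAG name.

  c1: issue ADD r3<-Add1  regs: r0:1,r1:9,r2:3,r3:Add1,r4:5
  c2: issue MUL r0<-Mul1  regs: r0:Mul1,r1:9,r2:3,r3:Add1,r4:5
  c3: issue ADD r0<-Add2  regs: r0:Add2,r1:9,r2:3,r3:Add1,r4:5
  c4: CDB Add1=16; issue ADD r0<-Add1  regs: r0:Add1,r1:9,r2:3,r3:16,r4:5
  c5: stall  regs: r0:Add1,r1:9,r2:3,r3:16,r4:5
  c6: stall  regs: r0:Add1,r1:9,r2:3,r3:16,r4:5
  c7: CDB Add1=6; issue ADD r0<-Add1  regs: r0:Add1,r1:9,r2:3,r3:16,r4:5
  c8: CDB Add2=19; issue MUL r0<-Mul2  regs: r0:Mul2,r1:9,r2:3,r3:16,r4:5
  c9: CDB Mul1=81; issue MUL r3<-Mul1  regs: r0:Mul2,r1:9,r2:3,r3:Mul1,r4:5
  c10: CDB Add1=21  regs: r0:Mul2,r1:9,r2:3,r3:Mul1,r4:5

STATUS = TAG Mul1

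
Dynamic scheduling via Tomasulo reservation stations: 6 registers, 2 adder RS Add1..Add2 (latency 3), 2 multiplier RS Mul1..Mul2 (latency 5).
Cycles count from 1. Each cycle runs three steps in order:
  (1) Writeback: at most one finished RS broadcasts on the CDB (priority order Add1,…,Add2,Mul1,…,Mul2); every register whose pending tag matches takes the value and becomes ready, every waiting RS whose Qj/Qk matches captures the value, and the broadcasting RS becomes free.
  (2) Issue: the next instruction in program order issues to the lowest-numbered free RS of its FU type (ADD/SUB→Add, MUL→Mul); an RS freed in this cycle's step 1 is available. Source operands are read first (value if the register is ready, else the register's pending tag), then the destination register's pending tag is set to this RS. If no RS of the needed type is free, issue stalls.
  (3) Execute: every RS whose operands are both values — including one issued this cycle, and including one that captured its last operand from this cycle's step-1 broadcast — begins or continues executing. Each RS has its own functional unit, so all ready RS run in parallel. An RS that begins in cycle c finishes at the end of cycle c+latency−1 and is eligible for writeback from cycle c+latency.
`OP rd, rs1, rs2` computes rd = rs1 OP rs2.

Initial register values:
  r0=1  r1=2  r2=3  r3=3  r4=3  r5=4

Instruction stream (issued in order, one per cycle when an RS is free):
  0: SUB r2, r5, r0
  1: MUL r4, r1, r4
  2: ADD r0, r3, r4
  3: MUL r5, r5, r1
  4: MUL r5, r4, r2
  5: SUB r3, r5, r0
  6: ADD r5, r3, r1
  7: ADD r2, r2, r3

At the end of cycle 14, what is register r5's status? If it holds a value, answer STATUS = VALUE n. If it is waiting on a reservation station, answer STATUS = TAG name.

STATUS = TAG Add2

  c1: issue SUB r2<-Add1  regs: r0:1,r1:2,r2:Add1,r3:3,r4:3,r5:4
  c2: issue MUL r4<-Mul1  regs: r0:1,r1:2,r2:Add1,r3:3,r4:Mul1,r5:4
  c3: issue ADD r0<-Add2  regs: r0:Add2,r1:2,r2:Add1,r3:3,r4:Mul1,r5:4
  c4: CDB Add1=3; issue MUL r5<-Mul2  regs: r0:Add2,r1:2,r2:3,r3:3,r4:Mul1,r5:Mul2
  c5: stall  regs: r0:Add2,r1:2,r2:3,r3:3,r4:Mul1,r5:Mul2
  c6: stall  regs: r0:Add2,r1:2,r2:3,r3:3,r4:Mul1,r5:Mul2
  c7: CDB Mul1=6; issue MUL r5<-Mul1  regs: r0:Add2,r1:2,r2:3,r3:3,r4:6,r5:Mul1
  c8: issue SUB r3<-Add1  regs: r0:Add2,r1:2,r2:3,r3:Add1,r4:6,r5:Mul1
  c9: CDB Mul2=8; stall  regs: r0:Add2,r1:2,r2:3,r3:Add1,r4:6,r5:Mul1
  c10: CDB Add2=9; issue ADD r5<-Add2  regs: r0:9,r1:2,r2:3,r3:Add1,r4:6,r5:Add2
  c11: stall  regs: r0:9,r1:2,r2:3,r3:Add1,r4:6,r5:Add2
  c12: CDB Mul1=18; stall  regs: r0:9,r1:2,r2:3,r3:Add1,r4:6,r5:Add2
  c13: stall  regs: r0:9,r1:2,r2:3,r3:Add1,r4:6,r5:Add2
  c14: stall  regs: r0:9,r1:2,r2:3,r3:Add1,r4:6,r5:Add2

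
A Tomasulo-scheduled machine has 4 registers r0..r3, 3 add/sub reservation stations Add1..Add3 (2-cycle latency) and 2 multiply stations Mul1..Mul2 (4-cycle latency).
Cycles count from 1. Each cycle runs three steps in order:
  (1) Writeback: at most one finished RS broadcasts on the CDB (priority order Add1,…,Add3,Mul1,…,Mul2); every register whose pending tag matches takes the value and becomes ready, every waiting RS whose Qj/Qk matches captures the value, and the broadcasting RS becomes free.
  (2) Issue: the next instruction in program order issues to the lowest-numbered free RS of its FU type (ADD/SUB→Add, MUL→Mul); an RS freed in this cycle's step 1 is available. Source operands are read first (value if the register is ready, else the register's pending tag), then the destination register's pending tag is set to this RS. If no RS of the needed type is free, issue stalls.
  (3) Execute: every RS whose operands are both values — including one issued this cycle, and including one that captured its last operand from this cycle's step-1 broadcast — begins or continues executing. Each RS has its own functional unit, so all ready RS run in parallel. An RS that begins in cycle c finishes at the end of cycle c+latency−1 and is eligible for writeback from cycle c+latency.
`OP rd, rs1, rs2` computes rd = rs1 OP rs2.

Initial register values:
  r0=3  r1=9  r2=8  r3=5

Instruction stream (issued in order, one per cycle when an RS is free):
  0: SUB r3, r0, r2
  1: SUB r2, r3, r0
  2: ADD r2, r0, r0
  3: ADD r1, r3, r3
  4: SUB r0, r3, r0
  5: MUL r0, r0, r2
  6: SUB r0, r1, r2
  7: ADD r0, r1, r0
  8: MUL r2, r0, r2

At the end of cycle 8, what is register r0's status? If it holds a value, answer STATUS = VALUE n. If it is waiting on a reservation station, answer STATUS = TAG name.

STATUS = TAG Add2

c1: issue SUB r3<-Add1 | r0:3,r1:9,r2:8,r3:Add1
c2: issue SUB r2<-Add2 | r0:3,r1:9,r2:Add2,r3:Add1
c3: CDB Add1=-5; issue ADD r2<-Add1 | r0:3,r1:9,r2:Add1,r3:-5
c4: issue ADD r1<-Add3 | r0:3,r1:Add3,r2:Add1,r3:-5
c5: CDB Add1=6; issue SUB r0<-Add1 | r0:Add1,r1:Add3,r2:6,r3:-5
c6: CDB Add2=-8; issue MUL r0<-Mul1 | r0:Mul1,r1:Add3,r2:6,r3:-5
c7: CDB Add1=-8; issue SUB r0<-Add1 | r0:Add1,r1:Add3,r2:6,r3:-5
c8: CDB Add3=-10; issue ADD r0<-Add2 | r0:Add2,r1:-10,r2:6,r3:-5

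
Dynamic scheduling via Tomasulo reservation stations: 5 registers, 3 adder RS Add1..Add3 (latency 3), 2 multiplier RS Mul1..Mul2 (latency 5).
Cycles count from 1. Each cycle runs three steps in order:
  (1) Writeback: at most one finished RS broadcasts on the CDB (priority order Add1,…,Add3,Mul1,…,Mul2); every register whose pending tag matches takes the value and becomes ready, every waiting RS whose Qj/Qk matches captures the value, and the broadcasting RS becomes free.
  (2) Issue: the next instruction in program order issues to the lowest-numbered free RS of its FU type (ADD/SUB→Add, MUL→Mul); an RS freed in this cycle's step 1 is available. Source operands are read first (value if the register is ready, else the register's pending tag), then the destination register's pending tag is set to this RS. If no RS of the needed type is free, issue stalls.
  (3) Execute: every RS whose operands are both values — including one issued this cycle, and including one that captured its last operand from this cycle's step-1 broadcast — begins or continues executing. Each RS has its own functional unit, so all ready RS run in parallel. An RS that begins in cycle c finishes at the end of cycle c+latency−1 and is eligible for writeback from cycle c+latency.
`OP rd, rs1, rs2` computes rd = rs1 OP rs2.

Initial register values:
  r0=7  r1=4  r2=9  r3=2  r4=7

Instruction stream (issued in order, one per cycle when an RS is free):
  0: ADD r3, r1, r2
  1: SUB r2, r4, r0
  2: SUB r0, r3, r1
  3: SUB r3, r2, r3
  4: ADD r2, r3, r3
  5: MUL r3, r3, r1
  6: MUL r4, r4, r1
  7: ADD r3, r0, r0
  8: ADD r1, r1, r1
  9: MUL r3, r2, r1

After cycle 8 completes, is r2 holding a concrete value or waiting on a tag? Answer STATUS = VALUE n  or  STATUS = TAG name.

STATUS = TAG Add2

cycle 1: issue ADD r3<-Add1 // r0:7,r1:4,r2:9,r3:Add1,r4:7
cycle 2: issue SUB r2<-Add2 // r0:7,r1:4,r2:Add2,r3:Add1,r4:7
cycle 3: issue SUB r0<-Add3 // r0:Add3,r1:4,r2:Add2,r3:Add1,r4:7
cycle 4: CDB Add1=13; issue SUB r3<-Add1 // r0:Add3,r1:4,r2:Add2,r3:Add1,r4:7
cycle 5: CDB Add2=0; issue ADD r2<-Add2 // r0:Add3,r1:4,r2:Add2,r3:Add1,r4:7
cycle 6: issue MUL r3<-Mul1 // r0:Add3,r1:4,r2:Add2,r3:Mul1,r4:7
cycle 7: CDB Add3=9; issue MUL r4<-Mul2 // r0:9,r1:4,r2:Add2,r3:Mul1,r4:Mul2
cycle 8: CDB Add1=-13; issue ADD r3<-Add1 // r0:9,r1:4,r2:Add2,r3:Add1,r4:Mul2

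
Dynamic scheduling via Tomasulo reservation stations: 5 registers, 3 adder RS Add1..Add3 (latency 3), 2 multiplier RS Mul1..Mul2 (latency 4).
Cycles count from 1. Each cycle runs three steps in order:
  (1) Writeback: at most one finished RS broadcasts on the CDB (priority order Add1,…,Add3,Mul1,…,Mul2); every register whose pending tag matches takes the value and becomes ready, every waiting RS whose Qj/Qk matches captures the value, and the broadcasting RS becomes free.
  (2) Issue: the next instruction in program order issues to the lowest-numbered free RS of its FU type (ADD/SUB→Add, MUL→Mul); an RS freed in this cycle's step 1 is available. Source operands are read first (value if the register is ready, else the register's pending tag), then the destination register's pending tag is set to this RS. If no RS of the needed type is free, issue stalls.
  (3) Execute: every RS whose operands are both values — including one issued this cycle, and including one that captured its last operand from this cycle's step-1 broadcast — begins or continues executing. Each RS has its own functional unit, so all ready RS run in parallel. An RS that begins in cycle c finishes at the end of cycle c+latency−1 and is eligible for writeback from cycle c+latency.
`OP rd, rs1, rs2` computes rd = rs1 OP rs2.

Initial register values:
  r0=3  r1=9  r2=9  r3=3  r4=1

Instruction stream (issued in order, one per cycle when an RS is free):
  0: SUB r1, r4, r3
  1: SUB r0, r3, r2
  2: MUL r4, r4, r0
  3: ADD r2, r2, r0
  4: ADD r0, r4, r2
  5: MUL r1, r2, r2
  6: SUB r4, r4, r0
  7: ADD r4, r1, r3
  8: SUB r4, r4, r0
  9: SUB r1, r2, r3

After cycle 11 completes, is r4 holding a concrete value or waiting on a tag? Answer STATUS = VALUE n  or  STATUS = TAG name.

STATUS = TAG Add1

c1: issue SUB r1<-Add1 | r0:3,r1:Add1,r2:9,r3:3,r4:1
c2: issue SUB r0<-Add2 | r0:Add2,r1:Add1,r2:9,r3:3,r4:1
c3: issue MUL r4<-Mul1 | r0:Add2,r1:Add1,r2:9,r3:3,r4:Mul1
c4: CDB Add1=-2; issue ADD r2<-Add1 | r0:Add2,r1:-2,r2:Add1,r3:3,r4:Mul1
c5: CDB Add2=-6; issue ADD r0<-Add2 | r0:Add2,r1:-2,r2:Add1,r3:3,r4:Mul1
c6: issue MUL r1<-Mul2 | r0:Add2,r1:Mul2,r2:Add1,r3:3,r4:Mul1
c7: issue SUB r4<-Add3 | r0:Add2,r1:Mul2,r2:Add1,r3:3,r4:Add3
c8: CDB Add1=3; issue ADD r4<-Add1 | r0:Add2,r1:Mul2,r2:3,r3:3,r4:Add1
c9: CDB Mul1=-6; stall | r0:Add2,r1:Mul2,r2:3,r3:3,r4:Add1
c10: stall | r0:Add2,r1:Mul2,r2:3,r3:3,r4:Add1
c11: stall | r0:Add2,r1:Mul2,r2:3,r3:3,r4:Add1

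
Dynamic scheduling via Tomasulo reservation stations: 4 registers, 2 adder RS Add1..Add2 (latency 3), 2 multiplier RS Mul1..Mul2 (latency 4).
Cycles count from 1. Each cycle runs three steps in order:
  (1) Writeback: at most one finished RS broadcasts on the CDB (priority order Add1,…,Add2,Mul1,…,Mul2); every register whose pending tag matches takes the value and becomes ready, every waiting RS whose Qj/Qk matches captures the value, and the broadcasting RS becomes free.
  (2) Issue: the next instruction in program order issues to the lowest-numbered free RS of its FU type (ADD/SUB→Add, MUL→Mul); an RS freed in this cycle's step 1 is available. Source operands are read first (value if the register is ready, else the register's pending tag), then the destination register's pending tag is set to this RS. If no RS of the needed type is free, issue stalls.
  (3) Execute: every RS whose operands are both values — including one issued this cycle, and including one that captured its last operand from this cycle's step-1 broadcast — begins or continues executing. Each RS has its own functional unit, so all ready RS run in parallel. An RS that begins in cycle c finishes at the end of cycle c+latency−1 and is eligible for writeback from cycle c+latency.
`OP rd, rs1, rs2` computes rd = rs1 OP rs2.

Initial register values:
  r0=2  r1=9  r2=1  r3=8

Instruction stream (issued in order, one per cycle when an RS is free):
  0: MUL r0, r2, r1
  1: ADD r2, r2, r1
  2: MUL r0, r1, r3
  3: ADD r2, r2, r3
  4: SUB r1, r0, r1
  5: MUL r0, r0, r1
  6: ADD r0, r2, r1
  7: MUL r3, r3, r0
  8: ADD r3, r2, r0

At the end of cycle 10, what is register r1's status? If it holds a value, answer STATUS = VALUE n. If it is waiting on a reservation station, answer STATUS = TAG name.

  c1: issue MUL r0<-Mul1  regs: r0:Mul1,r1:9,r2:1,r3:8
  c2: issue ADD r2<-Add1  regs: r0:Mul1,r1:9,r2:Add1,r3:8
  c3: issue MUL r0<-Mul2  regs: r0:Mul2,r1:9,r2:Add1,r3:8
  c4: issue ADD r2<-Add2  regs: r0:Mul2,r1:9,r2:Add2,r3:8
  c5: CDB Add1=10; issue SUB r1<-Add1  regs: r0:Mul2,r1:Add1,r2:Add2,r3:8
  c6: CDB Mul1=9; issue MUL r0<-Mul1  regs: r0:Mul1,r1:Add1,r2:Add2,r3:8
  c7: CDB Mul2=72; stall  regs: r0:Mul1,r1:Add1,r2:Add2,r3:8
  c8: CDB Add2=18; issue ADD r0<-Add2  regs: r0:Add2,r1:Add1,r2:18,r3:8
  c9: issue MUL r3<-Mul2  regs: r0:Add2,r1:Add1,r2:18,r3:Mul2
  c10: CDB Add1=63; issue ADD r3<-Add1  regs: r0:Add2,r1:63,r2:18,r3:Add1

STATUS = VALUE 63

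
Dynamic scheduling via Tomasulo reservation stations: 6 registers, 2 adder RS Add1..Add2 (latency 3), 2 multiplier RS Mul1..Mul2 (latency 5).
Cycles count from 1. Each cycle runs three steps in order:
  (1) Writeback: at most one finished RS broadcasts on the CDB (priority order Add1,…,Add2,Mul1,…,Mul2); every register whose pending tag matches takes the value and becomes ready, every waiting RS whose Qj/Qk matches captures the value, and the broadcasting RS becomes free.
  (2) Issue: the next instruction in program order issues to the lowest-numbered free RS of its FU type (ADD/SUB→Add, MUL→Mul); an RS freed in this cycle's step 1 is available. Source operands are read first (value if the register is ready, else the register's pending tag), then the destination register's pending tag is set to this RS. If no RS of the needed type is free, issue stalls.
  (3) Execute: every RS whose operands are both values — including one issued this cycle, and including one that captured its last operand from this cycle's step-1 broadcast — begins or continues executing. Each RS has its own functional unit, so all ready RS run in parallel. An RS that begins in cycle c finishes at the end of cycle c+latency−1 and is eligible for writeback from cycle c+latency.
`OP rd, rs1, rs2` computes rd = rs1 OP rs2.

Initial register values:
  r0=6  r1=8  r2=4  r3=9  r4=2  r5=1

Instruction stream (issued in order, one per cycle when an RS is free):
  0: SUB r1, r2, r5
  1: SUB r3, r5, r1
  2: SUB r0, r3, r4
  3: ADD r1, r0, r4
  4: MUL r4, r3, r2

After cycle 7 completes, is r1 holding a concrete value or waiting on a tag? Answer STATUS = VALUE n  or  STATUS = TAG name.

cycle 1: issue SUB r1<-Add1 // r0:6,r1:Add1,r2:4,r3:9,r4:2,r5:1
cycle 2: issue SUB r3<-Add2 // r0:6,r1:Add1,r2:4,r3:Add2,r4:2,r5:1
cycle 3: stall // r0:6,r1:Add1,r2:4,r3:Add2,r4:2,r5:1
cycle 4: CDB Add1=3; issue SUB r0<-Add1 // r0:Add1,r1:3,r2:4,r3:Add2,r4:2,r5:1
cycle 5: stall // r0:Add1,r1:3,r2:4,r3:Add2,r4:2,r5:1
cycle 6: stall // r0:Add1,r1:3,r2:4,r3:Add2,r4:2,r5:1
cycle 7: CDB Add2=-2; issue ADD r1<-Add2 // r0:Add1,r1:Add2,r2:4,r3:-2,r4:2,r5:1

STATUS = TAG Add2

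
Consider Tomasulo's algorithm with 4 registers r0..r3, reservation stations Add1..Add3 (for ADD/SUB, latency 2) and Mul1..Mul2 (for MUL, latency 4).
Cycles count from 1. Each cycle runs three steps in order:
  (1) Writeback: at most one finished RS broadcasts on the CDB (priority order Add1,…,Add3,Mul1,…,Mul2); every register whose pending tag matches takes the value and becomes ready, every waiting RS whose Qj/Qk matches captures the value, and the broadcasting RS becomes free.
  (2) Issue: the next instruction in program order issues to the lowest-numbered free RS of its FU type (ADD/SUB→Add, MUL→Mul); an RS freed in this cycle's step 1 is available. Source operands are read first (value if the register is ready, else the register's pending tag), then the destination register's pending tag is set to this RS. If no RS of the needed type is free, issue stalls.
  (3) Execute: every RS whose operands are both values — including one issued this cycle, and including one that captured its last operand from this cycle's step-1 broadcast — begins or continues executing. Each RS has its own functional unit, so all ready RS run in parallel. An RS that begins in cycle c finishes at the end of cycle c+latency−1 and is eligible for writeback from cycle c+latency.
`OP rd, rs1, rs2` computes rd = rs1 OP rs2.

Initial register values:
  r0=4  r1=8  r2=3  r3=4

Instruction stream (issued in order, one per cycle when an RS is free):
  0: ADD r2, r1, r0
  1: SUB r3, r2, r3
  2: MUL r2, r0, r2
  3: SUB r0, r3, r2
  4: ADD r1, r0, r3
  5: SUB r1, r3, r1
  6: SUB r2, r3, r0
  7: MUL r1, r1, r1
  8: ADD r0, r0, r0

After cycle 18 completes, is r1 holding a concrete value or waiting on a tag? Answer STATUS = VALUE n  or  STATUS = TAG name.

  c1: issue ADD r2<-Add1  regs: r0:4,r1:8,r2:Add1,r3:4
  c2: issue SUB r3<-Add2  regs: r0:4,r1:8,r2:Add1,r3:Add2
  c3: CDB Add1=12; issue MUL r2<-Mul1  regs: r0:4,r1:8,r2:Mul1,r3:Add2
  c4: issue SUB r0<-Add1  regs: r0:Add1,r1:8,r2:Mul1,r3:Add2
  c5: CDB Add2=8; issue ADD r1<-Add2  regs: r0:Add1,r1:Add2,r2:Mul1,r3:8
  c6: issue SUB r1<-Add3  regs: r0:Add1,r1:Add3,r2:Mul1,r3:8
  c7: CDB Mul1=48; stall  regs: r0:Add1,r1:Add3,r2:48,r3:8
  c8: stall  regs: r0:Add1,r1:Add3,r2:48,r3:8
  c9: CDB Add1=-40; issue SUB r2<-Add1  regs: r0:-40,r1:Add3,r2:Add1,r3:8
  c10: issue MUL r1<-Mul1  regs: r0:-40,r1:Mul1,r2:Add1,r3:8
  c11: CDB Add1=48; issue ADD r0<-Add1  regs: r0:Add1,r1:Mul1,r2:48,r3:8
  c12: CDB Add2=-32  regs: r0:Add1,r1:Mul1,r2:48,r3:8
  c13: CDB Add1=-80  regs: r0:-80,r1:Mul1,r2:48,r3:8
  c14: CDB Add3=40  regs: r0:-80,r1:Mul1,r2:48,r3:8
  c15: -  regs: r0:-80,r1:Mul1,r2:48,r3:8
  c16: -  regs: r0:-80,r1:Mul1,r2:48,r3:8
  c17: -  regs: r0:-80,r1:Mul1,r2:48,r3:8
  c18: CDB Mul1=1600  regs: r0:-80,r1:1600,r2:48,r3:8

STATUS = VALUE 1600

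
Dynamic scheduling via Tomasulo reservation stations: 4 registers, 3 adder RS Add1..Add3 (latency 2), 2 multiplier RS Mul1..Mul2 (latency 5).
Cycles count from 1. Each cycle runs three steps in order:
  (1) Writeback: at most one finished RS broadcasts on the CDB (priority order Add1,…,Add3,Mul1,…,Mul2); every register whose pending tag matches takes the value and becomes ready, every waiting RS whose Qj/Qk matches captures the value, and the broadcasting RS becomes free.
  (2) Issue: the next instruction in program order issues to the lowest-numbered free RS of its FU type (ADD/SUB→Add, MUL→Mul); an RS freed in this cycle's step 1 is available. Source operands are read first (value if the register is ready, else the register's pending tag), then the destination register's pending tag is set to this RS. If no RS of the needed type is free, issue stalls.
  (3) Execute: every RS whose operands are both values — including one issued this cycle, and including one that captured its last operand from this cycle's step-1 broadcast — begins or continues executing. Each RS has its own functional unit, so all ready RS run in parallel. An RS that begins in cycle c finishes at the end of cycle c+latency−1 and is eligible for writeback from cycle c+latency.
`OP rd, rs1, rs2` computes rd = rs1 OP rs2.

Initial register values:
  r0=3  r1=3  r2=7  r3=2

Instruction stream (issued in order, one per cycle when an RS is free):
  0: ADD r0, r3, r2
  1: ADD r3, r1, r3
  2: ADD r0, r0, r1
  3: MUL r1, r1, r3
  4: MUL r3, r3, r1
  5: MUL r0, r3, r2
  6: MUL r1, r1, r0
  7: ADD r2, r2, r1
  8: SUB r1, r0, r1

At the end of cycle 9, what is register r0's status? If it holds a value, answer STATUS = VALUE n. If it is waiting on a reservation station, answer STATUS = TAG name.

STATUS = TAG Mul1

c1: issue ADD r0<-Add1 | r0:Add1,r1:3,r2:7,r3:2
c2: issue ADD r3<-Add2 | r0:Add1,r1:3,r2:7,r3:Add2
c3: CDB Add1=9; issue ADD r0<-Add1 | r0:Add1,r1:3,r2:7,r3:Add2
c4: CDB Add2=5; issue MUL r1<-Mul1 | r0:Add1,r1:Mul1,r2:7,r3:5
c5: CDB Add1=12; issue MUL r3<-Mul2 | r0:12,r1:Mul1,r2:7,r3:Mul2
c6: stall | r0:12,r1:Mul1,r2:7,r3:Mul2
c7: stall | r0:12,r1:Mul1,r2:7,r3:Mul2
c8: stall | r0:12,r1:Mul1,r2:7,r3:Mul2
c9: CDB Mul1=15; issue MUL r0<-Mul1 | r0:Mul1,r1:15,r2:7,r3:Mul2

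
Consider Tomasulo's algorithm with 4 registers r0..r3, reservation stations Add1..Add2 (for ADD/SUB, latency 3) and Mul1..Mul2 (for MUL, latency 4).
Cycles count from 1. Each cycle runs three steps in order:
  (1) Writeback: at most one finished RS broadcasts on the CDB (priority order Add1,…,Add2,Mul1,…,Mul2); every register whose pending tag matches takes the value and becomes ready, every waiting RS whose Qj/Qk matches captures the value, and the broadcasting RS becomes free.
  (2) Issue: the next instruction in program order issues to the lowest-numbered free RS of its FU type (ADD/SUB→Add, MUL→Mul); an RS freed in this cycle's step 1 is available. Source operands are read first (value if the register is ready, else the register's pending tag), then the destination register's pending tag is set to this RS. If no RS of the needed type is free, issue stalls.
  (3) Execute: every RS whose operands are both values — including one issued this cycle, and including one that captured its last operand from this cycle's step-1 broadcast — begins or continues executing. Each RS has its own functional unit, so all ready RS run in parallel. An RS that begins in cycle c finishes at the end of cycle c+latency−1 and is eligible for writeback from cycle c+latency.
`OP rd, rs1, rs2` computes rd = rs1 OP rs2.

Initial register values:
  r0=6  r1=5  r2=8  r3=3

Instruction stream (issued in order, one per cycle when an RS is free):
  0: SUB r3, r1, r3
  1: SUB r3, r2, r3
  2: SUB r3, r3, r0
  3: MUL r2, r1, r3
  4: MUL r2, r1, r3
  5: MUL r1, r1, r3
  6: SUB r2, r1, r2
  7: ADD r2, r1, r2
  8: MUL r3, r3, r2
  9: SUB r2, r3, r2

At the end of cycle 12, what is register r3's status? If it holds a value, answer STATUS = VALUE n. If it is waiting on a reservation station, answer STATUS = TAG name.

  c1: issue SUB r3<-Add1  regs: r0:6,r1:5,r2:8,r3:Add1
  c2: issue SUB r3<-Add2  regs: r0:6,r1:5,r2:8,r3:Add2
  c3: stall  regs: r0:6,r1:5,r2:8,r3:Add2
  c4: CDB Add1=2; issue SUB r3<-Add1  regs: r0:6,r1:5,r2:8,r3:Add1
  c5: issue MUL r2<-Mul1  regs: r0:6,r1:5,r2:Mul1,r3:Add1
  c6: issue MUL r2<-Mul2  regs: r0:6,r1:5,r2:Mul2,r3:Add1
  c7: CDB Add2=6; stall  regs: r0:6,r1:5,r2:Mul2,r3:Add1
  c8: stall  regs: r0:6,r1:5,r2:Mul2,r3:Add1
  c9: stall  regs: r0:6,r1:5,r2:Mul2,r3:Add1
  c10: CDB Add1=0; stall  regs: r0:6,r1:5,r2:Mul2,r3:0
  c11: stall  regs: r0:6,r1:5,r2:Mul2,r3:0
  c12: stall  regs: r0:6,r1:5,r2:Mul2,r3:0

STATUS = VALUE 0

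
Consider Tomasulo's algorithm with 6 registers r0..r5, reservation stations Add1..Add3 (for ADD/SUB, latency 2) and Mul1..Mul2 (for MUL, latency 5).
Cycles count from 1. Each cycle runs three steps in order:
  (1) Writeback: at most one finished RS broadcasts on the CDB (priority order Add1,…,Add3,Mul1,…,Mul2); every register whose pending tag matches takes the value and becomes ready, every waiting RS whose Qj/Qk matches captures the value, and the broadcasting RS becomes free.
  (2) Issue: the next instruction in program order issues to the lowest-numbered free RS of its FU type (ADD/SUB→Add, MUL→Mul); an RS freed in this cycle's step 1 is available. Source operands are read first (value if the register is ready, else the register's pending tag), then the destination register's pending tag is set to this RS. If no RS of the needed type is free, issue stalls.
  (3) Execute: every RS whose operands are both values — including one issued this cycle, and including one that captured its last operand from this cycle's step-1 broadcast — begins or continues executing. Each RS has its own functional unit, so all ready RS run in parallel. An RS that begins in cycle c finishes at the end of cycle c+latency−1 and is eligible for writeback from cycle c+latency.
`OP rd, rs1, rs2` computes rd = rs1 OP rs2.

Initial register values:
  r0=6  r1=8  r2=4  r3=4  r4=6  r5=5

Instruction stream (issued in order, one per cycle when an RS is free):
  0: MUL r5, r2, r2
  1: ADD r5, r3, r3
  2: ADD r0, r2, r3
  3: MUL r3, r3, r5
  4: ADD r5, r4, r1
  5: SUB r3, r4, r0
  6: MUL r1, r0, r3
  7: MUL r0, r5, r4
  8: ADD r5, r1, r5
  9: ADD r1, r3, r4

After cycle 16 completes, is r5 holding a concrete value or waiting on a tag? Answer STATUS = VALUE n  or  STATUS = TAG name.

c1: issue MUL r5<-Mul1 | r0:6,r1:8,r2:4,r3:4,r4:6,r5:Mul1
c2: issue ADD r5<-Add1 | r0:6,r1:8,r2:4,r3:4,r4:6,r5:Add1
c3: issue ADD r0<-Add2 | r0:Add2,r1:8,r2:4,r3:4,r4:6,r5:Add1
c4: CDB Add1=8; issue MUL r3<-Mul2 | r0:Add2,r1:8,r2:4,r3:Mul2,r4:6,r5:8
c5: CDB Add2=8; issue ADD r5<-Add1 | r0:8,r1:8,r2:4,r3:Mul2,r4:6,r5:Add1
c6: CDB Mul1=16; issue SUB r3<-Add2 | r0:8,r1:8,r2:4,r3:Add2,r4:6,r5:Add1
c7: CDB Add1=14; issue MUL r1<-Mul1 | r0:8,r1:Mul1,r2:4,r3:Add2,r4:6,r5:14
c8: CDB Add2=-2; stall | r0:8,r1:Mul1,r2:4,r3:-2,r4:6,r5:14
c9: CDB Mul2=32; issue MUL r0<-Mul2 | r0:Mul2,r1:Mul1,r2:4,r3:-2,r4:6,r5:14
c10: issue ADD r5<-Add1 | r0:Mul2,r1:Mul1,r2:4,r3:-2,r4:6,r5:Add1
c11: issue ADD r1<-Add2 | r0:Mul2,r1:Add2,r2:4,r3:-2,r4:6,r5:Add1
c12: - | r0:Mul2,r1:Add2,r2:4,r3:-2,r4:6,r5:Add1
c13: CDB Add2=4 | r0:Mul2,r1:4,r2:4,r3:-2,r4:6,r5:Add1
c14: CDB Mul1=-16 | r0:Mul2,r1:4,r2:4,r3:-2,r4:6,r5:Add1
c15: CDB Mul2=84 | r0:84,r1:4,r2:4,r3:-2,r4:6,r5:Add1
c16: CDB Add1=-2 | r0:84,r1:4,r2:4,r3:-2,r4:6,r5:-2

STATUS = VALUE -2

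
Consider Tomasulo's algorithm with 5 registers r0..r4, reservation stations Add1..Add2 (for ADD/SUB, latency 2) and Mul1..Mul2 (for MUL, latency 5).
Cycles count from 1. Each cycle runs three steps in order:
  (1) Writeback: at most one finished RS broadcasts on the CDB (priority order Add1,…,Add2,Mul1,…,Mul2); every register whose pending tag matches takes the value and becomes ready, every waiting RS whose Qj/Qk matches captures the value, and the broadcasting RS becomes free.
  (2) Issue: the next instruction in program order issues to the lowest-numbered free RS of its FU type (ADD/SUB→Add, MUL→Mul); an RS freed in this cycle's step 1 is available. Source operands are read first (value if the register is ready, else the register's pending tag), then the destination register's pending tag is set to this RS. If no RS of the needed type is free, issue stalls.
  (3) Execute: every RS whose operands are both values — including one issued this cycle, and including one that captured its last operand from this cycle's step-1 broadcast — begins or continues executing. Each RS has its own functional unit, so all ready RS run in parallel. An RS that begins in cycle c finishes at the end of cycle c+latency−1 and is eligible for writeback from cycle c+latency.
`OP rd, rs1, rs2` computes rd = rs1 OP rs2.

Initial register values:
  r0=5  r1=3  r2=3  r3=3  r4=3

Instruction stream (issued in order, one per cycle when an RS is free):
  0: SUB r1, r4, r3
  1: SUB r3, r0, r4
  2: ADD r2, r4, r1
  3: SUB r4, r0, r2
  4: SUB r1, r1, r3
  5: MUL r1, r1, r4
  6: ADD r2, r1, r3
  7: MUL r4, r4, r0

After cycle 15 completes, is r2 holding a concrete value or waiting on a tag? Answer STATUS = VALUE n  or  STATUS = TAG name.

STATUS = VALUE -2

  c1: issue SUB r1<-Add1  regs: r0:5,r1:Add1,r2:3,r3:3,r4:3
  c2: issue SUB r3<-Add2  regs: r0:5,r1:Add1,r2:3,r3:Add2,r4:3
  c3: CDB Add1=0; issue ADD r2<-Add1  regs: r0:5,r1:0,r2:Add1,r3:Add2,r4:3
  c4: CDB Add2=2; issue SUB r4<-Add2  regs: r0:5,r1:0,r2:Add1,r3:2,r4:Add2
  c5: CDB Add1=3; issue SUB r1<-Add1  regs: r0:5,r1:Add1,r2:3,r3:2,r4:Add2
  c6: issue MUL r1<-Mul1  regs: r0:5,r1:Mul1,r2:3,r3:2,r4:Add2
  c7: CDB Add1=-2; issue ADD r2<-Add1  regs: r0:5,r1:Mul1,r2:Add1,r3:2,r4:Add2
  c8: CDB Add2=2; issue MUL r4<-Mul2  regs: r0:5,r1:Mul1,r2:Add1,r3:2,r4:Mul2
  c9: -  regs: r0:5,r1:Mul1,r2:Add1,r3:2,r4:Mul2
  c10: -  regs: r0:5,r1:Mul1,r2:Add1,r3:2,r4:Mul2
  c11: -  regs: r0:5,r1:Mul1,r2:Add1,r3:2,r4:Mul2
  c12: -  regs: r0:5,r1:Mul1,r2:Add1,r3:2,r4:Mul2
  c13: CDB Mul1=-4  regs: r0:5,r1:-4,r2:Add1,r3:2,r4:Mul2
  c14: CDB Mul2=10  regs: r0:5,r1:-4,r2:Add1,r3:2,r4:10
  c15: CDB Add1=-2  regs: r0:5,r1:-4,r2:-2,r3:2,r4:10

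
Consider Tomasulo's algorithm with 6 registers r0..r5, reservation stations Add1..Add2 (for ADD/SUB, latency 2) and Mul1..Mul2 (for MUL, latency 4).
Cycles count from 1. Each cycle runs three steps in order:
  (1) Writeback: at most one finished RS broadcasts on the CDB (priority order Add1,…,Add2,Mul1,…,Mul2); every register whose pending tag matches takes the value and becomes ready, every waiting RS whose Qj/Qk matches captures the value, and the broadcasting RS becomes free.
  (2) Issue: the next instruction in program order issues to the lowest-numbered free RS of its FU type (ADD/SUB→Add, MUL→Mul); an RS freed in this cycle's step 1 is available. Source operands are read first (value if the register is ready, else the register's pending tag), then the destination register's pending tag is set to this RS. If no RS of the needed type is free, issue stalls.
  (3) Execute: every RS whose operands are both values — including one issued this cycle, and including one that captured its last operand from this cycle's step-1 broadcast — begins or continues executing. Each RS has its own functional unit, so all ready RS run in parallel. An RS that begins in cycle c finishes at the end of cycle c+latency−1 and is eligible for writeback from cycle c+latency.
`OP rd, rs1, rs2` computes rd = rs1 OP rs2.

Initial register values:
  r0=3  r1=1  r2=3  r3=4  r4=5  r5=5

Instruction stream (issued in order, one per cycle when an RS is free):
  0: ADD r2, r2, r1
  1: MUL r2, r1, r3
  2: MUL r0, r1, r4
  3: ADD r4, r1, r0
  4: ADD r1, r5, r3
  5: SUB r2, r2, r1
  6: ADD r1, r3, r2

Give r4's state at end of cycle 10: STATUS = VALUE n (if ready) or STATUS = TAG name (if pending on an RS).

cycle 1: issue ADD r2<-Add1 // r0:3,r1:1,r2:Add1,r3:4,r4:5,r5:5
cycle 2: issue MUL r2<-Mul1 // r0:3,r1:1,r2:Mul1,r3:4,r4:5,r5:5
cycle 3: CDB Add1=4; issue MUL r0<-Mul2 // r0:Mul2,r1:1,r2:Mul1,r3:4,r4:5,r5:5
cycle 4: issue ADD r4<-Add1 // r0:Mul2,r1:1,r2:Mul1,r3:4,r4:Add1,r5:5
cycle 5: issue ADD r1<-Add2 // r0:Mul2,r1:Add2,r2:Mul1,r3:4,r4:Add1,r5:5
cycle 6: CDB Mul1=4; stall // r0:Mul2,r1:Add2,r2:4,r3:4,r4:Add1,r5:5
cycle 7: CDB Add2=9; issue SUB r2<-Add2 // r0:Mul2,r1:9,r2:Add2,r3:4,r4:Add1,r5:5
cycle 8: CDB Mul2=5; stall // r0:5,r1:9,r2:Add2,r3:4,r4:Add1,r5:5
cycle 9: CDB Add2=-5; issue ADD r1<-Add2 // r0:5,r1:Add2,r2:-5,r3:4,r4:Add1,r5:5
cycle 10: CDB Add1=6 // r0:5,r1:Add2,r2:-5,r3:4,r4:6,r5:5

STATUS = VALUE 6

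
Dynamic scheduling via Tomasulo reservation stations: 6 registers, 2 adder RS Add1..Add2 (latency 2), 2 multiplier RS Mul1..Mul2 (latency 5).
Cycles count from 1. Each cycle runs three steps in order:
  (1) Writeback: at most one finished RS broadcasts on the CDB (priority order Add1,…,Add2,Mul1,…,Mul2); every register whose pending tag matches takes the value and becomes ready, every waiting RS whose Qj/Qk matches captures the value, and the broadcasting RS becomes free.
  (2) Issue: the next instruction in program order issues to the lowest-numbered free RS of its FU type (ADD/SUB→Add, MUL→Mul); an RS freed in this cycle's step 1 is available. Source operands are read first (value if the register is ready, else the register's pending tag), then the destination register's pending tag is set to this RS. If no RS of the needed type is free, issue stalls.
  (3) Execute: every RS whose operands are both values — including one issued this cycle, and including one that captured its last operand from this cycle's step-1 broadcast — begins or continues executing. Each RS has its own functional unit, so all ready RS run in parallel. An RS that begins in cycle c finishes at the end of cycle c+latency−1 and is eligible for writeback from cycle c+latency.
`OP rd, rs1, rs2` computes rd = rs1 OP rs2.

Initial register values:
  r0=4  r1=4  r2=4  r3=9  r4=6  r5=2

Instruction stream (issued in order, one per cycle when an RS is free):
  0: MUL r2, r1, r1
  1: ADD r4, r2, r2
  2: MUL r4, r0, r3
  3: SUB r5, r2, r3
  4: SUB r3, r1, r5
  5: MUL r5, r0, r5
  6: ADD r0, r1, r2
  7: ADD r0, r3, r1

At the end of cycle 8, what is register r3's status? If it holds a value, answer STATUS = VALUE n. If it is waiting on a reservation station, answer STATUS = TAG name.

STATUS = TAG Add1

  c1: issue MUL r2<-Mul1  regs: r0:4,r1:4,r2:Mul1,r3:9,r4:6,r5:2
  c2: issue ADD r4<-Add1  regs: r0:4,r1:4,r2:Mul1,r3:9,r4:Add1,r5:2
  c3: issue MUL r4<-Mul2  regs: r0:4,r1:4,r2:Mul1,r3:9,r4:Mul2,r5:2
  c4: issue SUB r5<-Add2  regs: r0:4,r1:4,r2:Mul1,r3:9,r4:Mul2,r5:Add2
  c5: stall  regs: r0:4,r1:4,r2:Mul1,r3:9,r4:Mul2,r5:Add2
  c6: CDB Mul1=16; stall  regs: r0:4,r1:4,r2:16,r3:9,r4:Mul2,r5:Add2
  c7: stall  regs: r0:4,r1:4,r2:16,r3:9,r4:Mul2,r5:Add2
  c8: CDB Add1=32; issue SUB r3<-Add1  regs: r0:4,r1:4,r2:16,r3:Add1,r4:Mul2,r5:Add2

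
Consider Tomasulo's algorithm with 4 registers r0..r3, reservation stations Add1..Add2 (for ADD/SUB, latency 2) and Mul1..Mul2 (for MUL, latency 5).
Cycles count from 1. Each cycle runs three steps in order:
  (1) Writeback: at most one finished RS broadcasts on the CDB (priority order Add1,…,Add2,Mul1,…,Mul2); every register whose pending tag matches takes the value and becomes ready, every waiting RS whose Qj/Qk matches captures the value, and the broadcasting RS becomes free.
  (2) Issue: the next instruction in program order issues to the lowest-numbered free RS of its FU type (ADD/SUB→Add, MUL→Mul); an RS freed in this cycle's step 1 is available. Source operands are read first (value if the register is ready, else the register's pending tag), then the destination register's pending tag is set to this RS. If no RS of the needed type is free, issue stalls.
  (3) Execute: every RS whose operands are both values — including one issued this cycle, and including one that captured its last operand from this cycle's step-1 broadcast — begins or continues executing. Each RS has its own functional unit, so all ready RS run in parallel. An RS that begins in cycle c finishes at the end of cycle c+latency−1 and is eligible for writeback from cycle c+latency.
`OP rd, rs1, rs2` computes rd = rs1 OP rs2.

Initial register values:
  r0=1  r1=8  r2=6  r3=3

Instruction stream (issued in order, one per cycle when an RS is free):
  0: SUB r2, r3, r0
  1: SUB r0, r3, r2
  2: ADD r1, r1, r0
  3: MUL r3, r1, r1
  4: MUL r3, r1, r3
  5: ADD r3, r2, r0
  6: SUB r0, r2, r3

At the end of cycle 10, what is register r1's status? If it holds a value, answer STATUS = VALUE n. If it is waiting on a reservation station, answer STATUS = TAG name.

STATUS = VALUE 9

  c1: issue SUB r2<-Add1  regs: r0:1,r1:8,r2:Add1,r3:3
  c2: issue SUB r0<-Add2  regs: r0:Add2,r1:8,r2:Add1,r3:3
  c3: CDB Add1=2; issue ADD r1<-Add1  regs: r0:Add2,r1:Add1,r2:2,r3:3
  c4: issue MUL r3<-Mul1  regs: r0:Add2,r1:Add1,r2:2,r3:Mul1
  c5: CDB Add2=1; issue MUL r3<-Mul2  regs: r0:1,r1:Add1,r2:2,r3:Mul2
  c6: issue ADD r3<-Add2  regs: r0:1,r1:Add1,r2:2,r3:Add2
  c7: CDB Add1=9; issue SUB r0<-Add1  regs: r0:Add1,r1:9,r2:2,r3:Add2
  c8: CDB Add2=3  regs: r0:Add1,r1:9,r2:2,r3:3
  c9: -  regs: r0:Add1,r1:9,r2:2,r3:3
  c10: CDB Add1=-1  regs: r0:-1,r1:9,r2:2,r3:3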